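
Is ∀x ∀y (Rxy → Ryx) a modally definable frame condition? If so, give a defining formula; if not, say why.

This is a Sahlqvist condition; the B axiom q → □◇q defines it.

Yes, by q → □◇q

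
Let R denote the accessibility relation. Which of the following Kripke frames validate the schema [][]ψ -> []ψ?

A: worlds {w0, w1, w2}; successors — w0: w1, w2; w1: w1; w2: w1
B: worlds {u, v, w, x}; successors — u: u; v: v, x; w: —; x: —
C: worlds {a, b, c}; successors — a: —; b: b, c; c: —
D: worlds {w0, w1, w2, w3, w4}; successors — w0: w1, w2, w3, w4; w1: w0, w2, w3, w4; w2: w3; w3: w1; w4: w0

B, C

This is the axiom for density; its first-order frame correspondent is forall x forall y (Rxy -> exists z (Rxz & Rzy)).
A: fails — Rw0w2 but no z with Rw0z and Rzw2.
B: condition met.
C: condition met.
D: fails — Rw3w1 but no z with Rw3z and Rzw1.
Valid on: B, C.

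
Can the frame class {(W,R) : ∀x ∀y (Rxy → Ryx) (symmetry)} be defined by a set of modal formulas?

Definable; q → □◇q defines it

This is a Sahlqvist condition; the B axiom q → □◇q defines it.
Suppose q→□◇q is valid. Take Rxy and set V(q)={x}. Then q at x, so □◇q at x, so ◇q at y, so some z with Ryz has q; z=x, i.e. Ryx.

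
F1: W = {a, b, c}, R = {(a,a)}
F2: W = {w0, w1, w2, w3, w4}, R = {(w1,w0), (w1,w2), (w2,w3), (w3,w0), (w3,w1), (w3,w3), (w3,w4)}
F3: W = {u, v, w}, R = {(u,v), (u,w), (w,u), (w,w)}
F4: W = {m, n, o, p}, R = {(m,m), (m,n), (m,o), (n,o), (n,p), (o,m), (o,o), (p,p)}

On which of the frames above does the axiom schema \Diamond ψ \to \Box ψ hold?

This is the axiom for partial functionality; its first-order frame correspondent is \forall x \forall y \forall z (Rxy \wedge Rxz \to y = z).
F1: condition met.
F2: fails — w1 sees both w0 and w2.
F3: fails — u sees both v and w.
F4: fails — m sees both m and n.
Valid on: F1.

F1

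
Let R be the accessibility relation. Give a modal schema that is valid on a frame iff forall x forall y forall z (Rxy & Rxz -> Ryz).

The condition is the Euclidean property. The 5 schema ◇p → □◇p defines it.
Suppose ◇p→□◇p is valid. Take Rxy, Rxz and set V(p)={y}. Then ◇p at x, so □◇p at x, so ◇p at z, so some w with Rzw has p; w=y, i.e. Rzy. By symmetry of the argument, Ryz.

◇p → □◇p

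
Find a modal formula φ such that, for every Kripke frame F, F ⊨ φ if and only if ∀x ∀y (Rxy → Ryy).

□(□r → r)

The condition is shift-reflexivity. The T□ schema □(□r → r) defines it.
Suppose □(□r→r) is valid. Take Rxy and set V(r)={w : Ryw}. Then at y, □r holds; since □(□r→r) at x, □r→r at y, so r at y, i.e. Ryy.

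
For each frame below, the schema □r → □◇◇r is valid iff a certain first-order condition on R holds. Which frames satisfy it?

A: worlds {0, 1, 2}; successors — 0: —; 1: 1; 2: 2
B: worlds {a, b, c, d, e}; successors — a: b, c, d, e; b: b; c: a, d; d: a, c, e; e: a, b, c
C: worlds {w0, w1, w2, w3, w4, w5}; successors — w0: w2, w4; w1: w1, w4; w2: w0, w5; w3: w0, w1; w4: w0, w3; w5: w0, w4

A, B

Frame correspondent (Sahlqvist): ∀x ∀z (xRz → ∃w (xRw ∧ zR²w)) — i.e. a generalized confluence (Geach) condition.
A: satisfies the condition.
B: satisfies the condition.
C: fails — w4Rw3 but no w with w4Rw and w3R²w.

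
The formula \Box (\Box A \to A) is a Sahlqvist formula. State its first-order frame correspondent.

shift-reflexivity: \forall x \forall y (Rxy \to Ryy)

Suppose □(□A→A) is valid. Take Rxy and set V(A)={w : Ryw}. Then at y, □A holds; since □(□A→A) at x, □A→A at y, so A at y, i.e. Ryy.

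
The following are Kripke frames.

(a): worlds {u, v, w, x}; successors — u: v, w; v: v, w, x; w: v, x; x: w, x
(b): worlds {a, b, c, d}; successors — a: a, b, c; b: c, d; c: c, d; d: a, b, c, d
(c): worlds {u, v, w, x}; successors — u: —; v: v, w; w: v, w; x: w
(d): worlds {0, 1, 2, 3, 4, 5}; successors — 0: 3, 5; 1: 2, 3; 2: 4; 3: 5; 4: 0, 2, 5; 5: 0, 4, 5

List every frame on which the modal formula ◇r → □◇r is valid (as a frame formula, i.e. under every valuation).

This is the axiom for the Euclidean property; its first-order frame correspondent is ∀x ∀y ∀z (Rxy ∧ Rxz → Ryz).
(a): fails — Ruw and Ruw but not Rww.
(b): fails — Rab and Rab but not Rbb.
(c): ✓.
(d): fails — R03 and R03 but not R33.

(c)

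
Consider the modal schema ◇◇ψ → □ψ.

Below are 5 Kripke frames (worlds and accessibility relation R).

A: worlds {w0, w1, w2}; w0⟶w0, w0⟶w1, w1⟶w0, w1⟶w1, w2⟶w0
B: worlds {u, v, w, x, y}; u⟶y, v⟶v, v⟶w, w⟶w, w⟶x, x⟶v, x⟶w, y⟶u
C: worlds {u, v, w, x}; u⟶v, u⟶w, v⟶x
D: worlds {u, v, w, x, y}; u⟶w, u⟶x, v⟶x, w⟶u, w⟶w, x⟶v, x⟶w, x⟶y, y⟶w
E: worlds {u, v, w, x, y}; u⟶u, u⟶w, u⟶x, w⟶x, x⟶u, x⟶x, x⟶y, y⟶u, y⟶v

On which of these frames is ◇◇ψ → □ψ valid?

Frame correspondent (Sahlqvist): ∀x ∀y ∀z ((xR²y ∧ xRz) → ∃w (y = w ∧ z = w)) — i.e. a generalized confluence (Geach) condition.
A: fails — w0R²w0, w0Rw1 but w0 ≠ w1.
B: fails — uR²u, uRy but u ≠ y.
C: fails — uR²x, uRv but x ≠ v.
D: fails — uR²u, uRw but u ≠ w.
E: fails — uR²u, uRw but u ≠ w.
Valid on no frame.

none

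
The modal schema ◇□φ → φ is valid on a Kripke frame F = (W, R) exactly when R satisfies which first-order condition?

symmetry: ∀x ∀y (Rxy → Ryx)

Replacing φ by ¬φ and contraposing gives the equivalent schema φ → □◇φ.
Suppose φ→□◇φ is valid. Take Rxy and set V(φ)={x}. Then φ at x, so □◇φ at x, so ◇φ at y, so some z with Ryz has φ; z=x, i.e. Ryx.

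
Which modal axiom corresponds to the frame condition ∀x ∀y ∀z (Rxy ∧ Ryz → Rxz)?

□q → □□q

A defining formula is □q → □□q (the 4 axiom).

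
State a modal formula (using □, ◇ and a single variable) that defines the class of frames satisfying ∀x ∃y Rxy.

This is seriality; the standard corresponding axiom is D: □ψ → ◇ψ.

□ψ → ◇ψ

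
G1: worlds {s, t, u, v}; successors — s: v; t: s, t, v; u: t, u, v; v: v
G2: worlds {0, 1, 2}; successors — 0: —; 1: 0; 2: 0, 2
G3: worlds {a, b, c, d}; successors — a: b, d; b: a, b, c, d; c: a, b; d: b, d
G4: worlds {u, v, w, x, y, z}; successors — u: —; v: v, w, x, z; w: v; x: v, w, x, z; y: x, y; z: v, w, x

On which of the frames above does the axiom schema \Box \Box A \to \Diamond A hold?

Frame correspondent (Sahlqvist): \forall x \exists w (x R^2 w \wedge xRw) — i.e. a generalized confluence (Geach) condition.
G1: holds.
G2: fails — at 0 but no w with 0R²w and 0Rw.
G3: holds.
G4: fails — at u but no t with uR²t and uRt.

G1, G3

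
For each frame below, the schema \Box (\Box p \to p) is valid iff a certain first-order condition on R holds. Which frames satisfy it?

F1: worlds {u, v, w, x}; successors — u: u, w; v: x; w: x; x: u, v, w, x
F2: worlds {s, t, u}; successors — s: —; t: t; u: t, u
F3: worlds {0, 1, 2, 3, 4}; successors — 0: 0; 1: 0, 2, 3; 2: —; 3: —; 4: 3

F2

The schema corresponds to shift-reflexivity: \forall x \forall y (Rxy \to Ryy).
F1: fails — Rxw but not Rww.
F2: condition met.
F3: fails — R12 but not R22.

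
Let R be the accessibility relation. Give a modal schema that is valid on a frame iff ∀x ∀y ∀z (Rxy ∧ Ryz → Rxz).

This is transitivity; the standard corresponding axiom is 4: □s → □□s.

□s → □□s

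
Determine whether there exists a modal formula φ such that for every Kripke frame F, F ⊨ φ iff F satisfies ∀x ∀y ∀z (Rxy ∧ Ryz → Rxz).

Yes — defined by □r → □□r

The condition is transitivity. A defining modal formula is □r → □□r.
Suppose □r→□□r is valid. Take Rxy, Ryz and set V(r)={w : Rxw}. Then □r at x, so □□r at x, so □r at y, so r at z, i.e. Rxz.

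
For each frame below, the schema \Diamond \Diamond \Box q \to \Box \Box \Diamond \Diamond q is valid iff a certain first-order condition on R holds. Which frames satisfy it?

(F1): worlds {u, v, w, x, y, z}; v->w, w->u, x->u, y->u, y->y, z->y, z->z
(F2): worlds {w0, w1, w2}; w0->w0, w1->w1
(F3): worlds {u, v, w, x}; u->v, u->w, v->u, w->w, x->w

(F2)

The schema corresponds to a generalized confluence (Geach) condition: \forall x \forall y \forall z ((x R^2 y \wedge x R^2 z) \to \exists w (yRw \wedge z R^2 w)).
(F1): fails — vR²u, vR²u but no t with uRt and uR²t.
(F2): condition met.
(F3): fails — vR²v, vR²v but no t with vRt and vR²t.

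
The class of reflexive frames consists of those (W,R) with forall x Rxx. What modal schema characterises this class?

The condition is reflexivity. The T schema □s → s defines it.
Suppose □s→s is valid. At any x set V(s)={w : Rxw}. Then □s holds at x, so s holds at x, i.e. Rxx.

□s → s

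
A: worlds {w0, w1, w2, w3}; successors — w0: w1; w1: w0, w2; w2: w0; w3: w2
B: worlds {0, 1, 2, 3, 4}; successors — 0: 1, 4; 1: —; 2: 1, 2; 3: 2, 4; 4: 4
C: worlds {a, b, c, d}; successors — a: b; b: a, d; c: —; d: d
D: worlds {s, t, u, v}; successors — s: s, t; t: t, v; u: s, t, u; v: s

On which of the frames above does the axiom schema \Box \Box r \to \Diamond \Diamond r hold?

A, D

The schema corresponds to a generalized confluence (Geach) condition: \forall x \exists w (x R^2 w \wedge x R^2 w).
A: ✓.
B: fails — at 1 but no w with 1R²w and 1R²w.
C: fails — at c but no w with cR²w and cR²w.
D: ✓.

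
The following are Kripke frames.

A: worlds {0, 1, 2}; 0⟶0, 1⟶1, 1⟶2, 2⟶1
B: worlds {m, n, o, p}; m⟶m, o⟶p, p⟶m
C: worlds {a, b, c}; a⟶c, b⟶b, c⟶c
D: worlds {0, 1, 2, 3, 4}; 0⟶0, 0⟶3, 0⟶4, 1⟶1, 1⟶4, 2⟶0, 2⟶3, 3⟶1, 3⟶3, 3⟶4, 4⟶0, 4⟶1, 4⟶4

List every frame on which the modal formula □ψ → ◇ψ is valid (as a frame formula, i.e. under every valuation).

Frame correspondent (Sahlqvist): ∀x ∃y Rxy — i.e. seriality.
A: condition met.
B: fails — world n has no successor.
C: condition met.
D: condition met.
Valid on: A, C, D.

A, C, D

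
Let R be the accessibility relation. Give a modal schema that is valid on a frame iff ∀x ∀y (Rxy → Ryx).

A defining formula is ψ → □◇ψ (the B axiom).
Suppose ψ→□◇ψ is valid. Take Rxy and set V(ψ)={x}. Then ψ at x, so □◇ψ at x, so ◇ψ at y, so some z with Ryz has ψ; z=x, i.e. Ryx.

ψ → □◇ψ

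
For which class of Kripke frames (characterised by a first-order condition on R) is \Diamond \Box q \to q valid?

This is frame-equivalent to q → □◇q (substitute ¬q for q and contrapose).
Suppose q→□◇q is valid. Take Rxy and set V(q)={x}. Then q at x, so □◇q at x, so ◇q at y, so some z with Ryz has q; z=x, i.e. Ryx.

symmetry: \forall x \forall y (Rxy \to Ryx)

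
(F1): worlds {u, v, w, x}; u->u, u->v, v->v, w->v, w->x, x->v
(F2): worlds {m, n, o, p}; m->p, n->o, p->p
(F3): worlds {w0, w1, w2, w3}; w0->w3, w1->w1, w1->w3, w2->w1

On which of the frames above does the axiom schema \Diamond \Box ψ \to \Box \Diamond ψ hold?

(F1)

The schema corresponds to convergence: \forall x \forall y \forall z (Rxy \wedge Rxz \to \exists w (Ryw \wedge Rzw)).
(F1): ✓.
(F2): fails — Rno and Rno but o and o have no common successor.
(F3): fails — Rw0w3 and Rw0w3 but w3 and w3 have no common successor.
Valid on: (F1).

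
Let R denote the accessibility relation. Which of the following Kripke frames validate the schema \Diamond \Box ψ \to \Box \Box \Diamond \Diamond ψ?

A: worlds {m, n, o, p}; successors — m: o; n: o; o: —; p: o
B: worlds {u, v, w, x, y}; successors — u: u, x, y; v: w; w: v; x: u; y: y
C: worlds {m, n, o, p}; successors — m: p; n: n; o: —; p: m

A, C

Frame correspondent (Sahlqvist): \forall x \forall y \forall z ((xRy \wedge x R^2 z) \to \exists w (yRw \wedge z R^2 w)) — i.e. a generalized confluence (Geach) condition.
A: ✓.
B: fails — uRx, uR²y but no t with xRt and yR²t.
C: ✓.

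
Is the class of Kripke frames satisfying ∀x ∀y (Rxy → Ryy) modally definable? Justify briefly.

This is a Sahlqvist condition; the T□ axiom □(□p → p) defines it.
Suppose □(□p→p) is valid. Take Rxy and set V(p)={w : Ryw}. Then at y, □p holds; since □(□p→p) at x, □p→p at y, so p at y, i.e. Ryy.

Yes, by □(□p → p)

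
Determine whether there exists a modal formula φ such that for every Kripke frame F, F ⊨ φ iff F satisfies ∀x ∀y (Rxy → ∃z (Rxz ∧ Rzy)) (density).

Yes: it is density, defined by the C4 schema □□r → □r.
Suppose □□r→□r is valid. Take Rxy and set V(r)={w : xR²w}. Then □□r at x, so □r at x, so r at y, i.e. ∃z(Rxz∧Rzy).

Yes — defined by □□r → □r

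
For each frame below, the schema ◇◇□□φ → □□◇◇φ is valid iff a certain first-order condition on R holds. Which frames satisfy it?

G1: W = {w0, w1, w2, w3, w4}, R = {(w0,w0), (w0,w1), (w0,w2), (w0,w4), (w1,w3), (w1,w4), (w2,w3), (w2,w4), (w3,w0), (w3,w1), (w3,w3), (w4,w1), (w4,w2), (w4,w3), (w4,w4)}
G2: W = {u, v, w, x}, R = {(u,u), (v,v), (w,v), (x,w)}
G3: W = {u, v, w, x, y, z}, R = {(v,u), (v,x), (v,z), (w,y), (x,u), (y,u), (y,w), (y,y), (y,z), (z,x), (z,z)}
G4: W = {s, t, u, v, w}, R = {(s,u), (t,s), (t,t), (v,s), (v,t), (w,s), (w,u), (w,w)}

Frame correspondent (Sahlqvist): ∀x ∀y ∀z ((xR²y ∧ xR²z) → ∃w (yR²w ∧ zR²w)) — i.e. a generalized confluence (Geach) condition.
G1: ✓.
G2: ✓.
G3: fails — vR²u, vR²u but no t with uR²t and uR²t.
G4: fails — tR²s, tR²s but no w* with sR²w* and sR²w*.

G1, G2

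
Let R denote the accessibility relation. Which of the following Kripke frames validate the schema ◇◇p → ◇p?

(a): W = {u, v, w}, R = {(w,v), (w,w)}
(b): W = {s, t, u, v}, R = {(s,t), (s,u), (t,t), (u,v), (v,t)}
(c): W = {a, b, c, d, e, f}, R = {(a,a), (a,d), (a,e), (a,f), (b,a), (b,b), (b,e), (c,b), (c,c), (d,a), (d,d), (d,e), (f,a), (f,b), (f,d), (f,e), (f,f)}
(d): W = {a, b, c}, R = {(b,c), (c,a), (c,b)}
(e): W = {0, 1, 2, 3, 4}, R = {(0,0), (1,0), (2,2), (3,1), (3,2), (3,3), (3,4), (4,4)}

(a)

The schema corresponds to transitivity: ∀x ∀y ∀z (Rxy ∧ Ryz → Rxz).
(a): condition met.
(b): fails — Ruv and Rvt but not Rut.
(c): fails — Rda and Raf but not Rdf.
(d): fails — Rbc and Rca but not Rba.
(e): fails — R31 and R10 but not R30.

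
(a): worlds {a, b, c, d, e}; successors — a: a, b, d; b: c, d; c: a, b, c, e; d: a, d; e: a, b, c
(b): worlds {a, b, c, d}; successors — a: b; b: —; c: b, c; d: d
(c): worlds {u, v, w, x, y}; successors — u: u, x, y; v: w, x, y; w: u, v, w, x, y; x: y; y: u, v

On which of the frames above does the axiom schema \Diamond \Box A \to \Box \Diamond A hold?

(a)

Frame correspondent (Sahlqvist): \forall x \forall y \forall z (Rxy \wedge Rxz \to \exists w (Ryw \wedge Rzw)) — i.e. convergence.
(a): satisfies the condition.
(b): fails — Rab and Rab but b and b have no common successor.
(c): fails — Rux and Ruy but x and y have no common successor.
Valid on: (a).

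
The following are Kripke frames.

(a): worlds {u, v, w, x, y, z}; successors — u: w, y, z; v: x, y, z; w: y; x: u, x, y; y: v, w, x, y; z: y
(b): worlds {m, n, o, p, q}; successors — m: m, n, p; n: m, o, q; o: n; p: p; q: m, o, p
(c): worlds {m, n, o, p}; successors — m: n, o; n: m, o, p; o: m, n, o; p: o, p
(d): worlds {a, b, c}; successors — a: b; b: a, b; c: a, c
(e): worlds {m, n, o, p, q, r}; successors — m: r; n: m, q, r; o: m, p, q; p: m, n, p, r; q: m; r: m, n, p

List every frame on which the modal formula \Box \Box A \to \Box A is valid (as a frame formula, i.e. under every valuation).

The schema corresponds to density: \forall x \forall y (Rxy \to \exists z (Rxz \wedge Rzy)).
(a): fails — Ruz but no t with Rut and Rtz.
(b): fails — Ron but no z with Roz and Rzn.
(c): holds.
(d): holds.
(e): fails — Rmr but no z with Rmz and Rzr.
Valid on: (c), (d).

(c), (d)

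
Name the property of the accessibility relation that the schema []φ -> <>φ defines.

Suppose □φ→◇φ is valid. At any x set V(φ)=W. Then □φ at x, so ◇φ at x, so x has a successor.
Conversely, on a frame with seriality the schema holds at every world under every valuation.
Frame condition: forall x exists y Rxy.

Seriality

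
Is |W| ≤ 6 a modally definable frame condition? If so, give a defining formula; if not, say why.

No

Modal frame validity is preserved under disjoint unions.
Any modal formula valid on each of 7 disjoint one-world frames is valid on their disjoint union (validity is preserved under disjoint unions). Each one-world frame has |W|=1≤6, but the union has |W|=7.
Hence having at most 6 worlds is not modally definable.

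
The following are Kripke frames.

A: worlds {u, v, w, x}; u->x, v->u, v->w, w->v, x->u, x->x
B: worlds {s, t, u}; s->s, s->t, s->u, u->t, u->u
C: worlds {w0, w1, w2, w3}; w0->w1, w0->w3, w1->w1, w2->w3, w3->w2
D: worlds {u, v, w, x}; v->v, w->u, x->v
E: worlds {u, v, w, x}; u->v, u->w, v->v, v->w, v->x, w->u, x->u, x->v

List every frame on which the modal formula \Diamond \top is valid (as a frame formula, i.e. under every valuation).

This is the axiom for seriality; its first-order frame correspondent is \forall x \exists y Rxy.
A: holds.
B: fails — world t has no successor.
C: holds.
D: fails — world u has no successor.
E: holds.

A, C, E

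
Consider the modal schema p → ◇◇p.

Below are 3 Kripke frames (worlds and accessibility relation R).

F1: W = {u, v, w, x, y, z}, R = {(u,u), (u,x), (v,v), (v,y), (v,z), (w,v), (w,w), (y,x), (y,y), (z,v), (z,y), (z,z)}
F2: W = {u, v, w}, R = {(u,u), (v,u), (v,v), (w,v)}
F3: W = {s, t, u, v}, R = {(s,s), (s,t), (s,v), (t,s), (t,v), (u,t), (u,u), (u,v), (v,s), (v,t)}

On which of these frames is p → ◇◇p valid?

F3

The schema corresponds to a generalized confluence (Geach) condition: ∀x ∃w (x = w ∧ xR²w).
F1: fails — at x but no t with x=t and xR²t.
F2: fails — at w but no t with w=t and wR²t.
F3: condition met.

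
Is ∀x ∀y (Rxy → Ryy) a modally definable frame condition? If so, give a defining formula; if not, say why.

Yes, by □(□p → p)

The condition is shift-reflexivity. A defining modal formula is □(□p → p).
Suppose □(□p→p) is valid. Take Rxy and set V(p)={w : Ryw}. Then at y, □p holds; since □(□p→p) at x, □p→p at y, so p at y, i.e. Ryy.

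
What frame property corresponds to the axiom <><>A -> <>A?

transitivity

This is a form of the 4 axiom.
Its frame correspondent is transitivity — forall x forall y forall z (Rxy & Ryz -> Rxz).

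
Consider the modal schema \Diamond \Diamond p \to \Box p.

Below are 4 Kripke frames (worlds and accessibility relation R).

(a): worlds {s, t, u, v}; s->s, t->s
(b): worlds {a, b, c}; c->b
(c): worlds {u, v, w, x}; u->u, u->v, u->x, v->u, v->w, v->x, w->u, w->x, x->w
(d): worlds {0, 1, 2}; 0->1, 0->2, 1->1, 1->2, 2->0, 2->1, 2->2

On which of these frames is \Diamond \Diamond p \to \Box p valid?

(a), (b)

The schema corresponds to a generalized confluence (Geach) condition: \forall x \forall y \forall z ((x R^2 y \wedge xRz) \to \exists w (y = w \wedge z = w)).
(a): holds.
(b): holds.
(c): fails — uR²u, uRv but u ≠ v.
(d): fails — 0R²0, 0R1 but 0 ≠ 1.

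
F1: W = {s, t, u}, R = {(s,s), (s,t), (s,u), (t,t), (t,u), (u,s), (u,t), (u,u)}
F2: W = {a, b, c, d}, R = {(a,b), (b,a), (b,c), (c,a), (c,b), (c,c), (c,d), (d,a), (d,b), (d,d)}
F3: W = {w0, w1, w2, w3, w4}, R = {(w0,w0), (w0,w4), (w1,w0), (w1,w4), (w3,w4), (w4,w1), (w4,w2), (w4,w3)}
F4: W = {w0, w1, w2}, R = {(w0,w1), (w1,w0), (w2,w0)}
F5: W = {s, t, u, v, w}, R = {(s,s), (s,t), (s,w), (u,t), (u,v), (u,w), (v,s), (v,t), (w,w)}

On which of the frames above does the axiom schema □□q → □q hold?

Frame correspondent (Sahlqvist): ∀x ∀y (Rxy → ∃z (Rxz ∧ Rzy)) — i.e. density.
F1: satisfies the condition.
F2: fails — Rab but no z with Raz and Rzb.
F3: fails — Rw4w1 but no z with Rw4z and Rzw1.
F4: fails — Rw0w1 but no z with Rw0z and Rzw1.
F5: fails — Ruv but no z with Ruz and Rzv.

F1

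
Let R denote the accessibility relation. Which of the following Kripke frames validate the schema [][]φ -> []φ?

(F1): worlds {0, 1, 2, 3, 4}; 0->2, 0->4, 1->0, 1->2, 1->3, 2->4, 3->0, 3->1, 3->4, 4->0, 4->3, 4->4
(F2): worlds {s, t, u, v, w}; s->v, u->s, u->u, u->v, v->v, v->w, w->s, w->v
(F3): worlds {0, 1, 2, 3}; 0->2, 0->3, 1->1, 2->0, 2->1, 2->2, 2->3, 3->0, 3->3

Frame correspondent (Sahlqvist): forall x forall y (Rxy -> exists z (Rxz & Rzy)) — i.e. density.
(F1): fails — R02 but no z with R0z and Rz2.
(F2): fails — Rws but no z with Rwz and Rzs.
(F3): condition met.
Valid on: (F3).

(F3)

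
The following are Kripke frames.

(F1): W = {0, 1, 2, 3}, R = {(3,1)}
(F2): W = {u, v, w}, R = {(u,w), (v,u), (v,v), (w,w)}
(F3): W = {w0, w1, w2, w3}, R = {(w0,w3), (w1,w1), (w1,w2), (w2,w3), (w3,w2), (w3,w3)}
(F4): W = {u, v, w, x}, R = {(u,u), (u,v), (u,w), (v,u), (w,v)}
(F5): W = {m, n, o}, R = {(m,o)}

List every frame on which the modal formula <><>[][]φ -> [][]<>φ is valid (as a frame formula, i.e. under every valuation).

(F1), (F3), (F5)

The schema corresponds to a generalized confluence (Geach) condition: forall x forall y forall z ((x R^2 y & x R^2 z) -> exists w (y R^2 w & zRw)).
(F1): holds.
(F2): fails — vR²u, vR²v but no t with uR²t and vRt.
(F3): holds.
(F4): fails — uR²w, uR²w but no t with wR²t and wRt.
(F5): holds.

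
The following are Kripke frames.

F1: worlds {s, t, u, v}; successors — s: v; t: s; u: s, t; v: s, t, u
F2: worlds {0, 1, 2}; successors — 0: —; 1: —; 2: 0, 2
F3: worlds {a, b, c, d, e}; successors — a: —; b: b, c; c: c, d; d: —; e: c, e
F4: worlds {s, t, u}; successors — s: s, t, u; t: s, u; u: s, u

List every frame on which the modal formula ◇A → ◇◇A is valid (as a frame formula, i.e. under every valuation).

F2, F3, F4

The schema corresponds to a generalized confluence (Geach) condition: ∀x ∀y (xRy → ∃w (y = w ∧ xR²w)).
F1: fails — sRv but no w with v=w and sR²w.
F2: ✓.
F3: ✓.
F4: ✓.
Valid on: F2, F3, F4.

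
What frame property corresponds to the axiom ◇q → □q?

Suppose ◇q→□q is valid. Take Rxy, Rxz and set V(q)={y}. Then ◇q at x, so □q at x, so q at z, i.e. z=y.
The converse is a direct semantic check.
Frame condition: ∀x ∀y ∀z (Rxy ∧ Rxz → y = z).

partial functionality: ∀x ∀y ∀z (Rxy ∧ Rxz → y = z)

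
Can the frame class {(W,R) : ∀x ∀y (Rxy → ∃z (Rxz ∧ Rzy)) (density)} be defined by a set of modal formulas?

This is a Sahlqvist condition; the C4 axiom □□r → □r defines it.

Yes — defined by □□r → □r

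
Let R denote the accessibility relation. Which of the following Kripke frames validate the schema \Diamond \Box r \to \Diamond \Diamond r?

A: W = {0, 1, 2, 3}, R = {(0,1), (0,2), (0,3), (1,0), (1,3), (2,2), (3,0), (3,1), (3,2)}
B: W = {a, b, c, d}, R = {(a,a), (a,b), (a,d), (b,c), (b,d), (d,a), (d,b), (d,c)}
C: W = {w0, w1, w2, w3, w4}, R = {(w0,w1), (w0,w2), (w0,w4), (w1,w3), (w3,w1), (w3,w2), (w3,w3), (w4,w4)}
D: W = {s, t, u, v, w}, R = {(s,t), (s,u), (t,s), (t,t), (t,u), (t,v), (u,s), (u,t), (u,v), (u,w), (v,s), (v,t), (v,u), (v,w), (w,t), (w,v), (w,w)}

Frame correspondent (Sahlqvist): \forall x \forall y (xRy \to \exists w (yRw \wedge x R^2 w)) — i.e. a generalized confluence (Geach) condition.
A: condition met.
B: fails — bRc but no w with cRw and bR²w.
C: fails — w0Rw2 but no w with w2Rw and w0R²w.
D: condition met.

A, D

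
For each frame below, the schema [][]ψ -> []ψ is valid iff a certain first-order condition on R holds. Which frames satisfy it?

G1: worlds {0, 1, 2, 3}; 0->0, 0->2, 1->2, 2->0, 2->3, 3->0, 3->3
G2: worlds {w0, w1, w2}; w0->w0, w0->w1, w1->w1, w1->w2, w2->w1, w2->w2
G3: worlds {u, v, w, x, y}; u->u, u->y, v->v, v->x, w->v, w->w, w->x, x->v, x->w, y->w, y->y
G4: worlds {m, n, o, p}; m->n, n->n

The schema corresponds to density: forall x forall y (Rxy -> exists z (Rxz & Rzy)).
G1: fails — R12 but no z with R1z and Rz2.
G2: satisfies the condition.
G3: satisfies the condition.
G4: satisfies the condition.

G2, G3, G4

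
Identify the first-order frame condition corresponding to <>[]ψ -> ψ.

Symmetry

Replacing ψ by ¬ψ and contraposing gives the equivalent schema ψ → □◇ψ.
Suppose ψ→□◇ψ is valid. Take Rxy and set V(ψ)={x}. Then ψ at x, so □◇ψ at x, so ◇ψ at y, so some z with Ryz has ψ; z=x, i.e. Ryx.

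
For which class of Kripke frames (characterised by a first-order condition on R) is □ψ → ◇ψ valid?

Suppose □ψ→◇ψ is valid. At any x set V(ψ)=W. Then □ψ at x, so ◇ψ at x, so x has a successor.

Seriality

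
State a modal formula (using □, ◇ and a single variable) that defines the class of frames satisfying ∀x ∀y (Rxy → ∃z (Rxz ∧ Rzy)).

□□p → □p

A defining formula is □□p → □p (the C4 axiom).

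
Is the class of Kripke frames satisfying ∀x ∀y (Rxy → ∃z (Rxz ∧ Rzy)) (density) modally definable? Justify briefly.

Yes: it is density, defined by the C4 schema □□q → □q.

Yes, by □□q → □q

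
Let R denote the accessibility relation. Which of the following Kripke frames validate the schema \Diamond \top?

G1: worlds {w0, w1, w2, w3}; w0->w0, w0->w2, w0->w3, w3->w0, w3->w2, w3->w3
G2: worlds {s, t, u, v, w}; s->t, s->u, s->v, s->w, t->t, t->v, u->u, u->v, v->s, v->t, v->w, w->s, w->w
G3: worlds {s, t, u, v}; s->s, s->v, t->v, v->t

G2

Frame correspondent (Sahlqvist): \forall x \exists y Rxy — i.e. seriality.
G1: fails — world w1 has no successor.
G2: satisfies the condition.
G3: fails — world u has no successor.
Valid on: G2.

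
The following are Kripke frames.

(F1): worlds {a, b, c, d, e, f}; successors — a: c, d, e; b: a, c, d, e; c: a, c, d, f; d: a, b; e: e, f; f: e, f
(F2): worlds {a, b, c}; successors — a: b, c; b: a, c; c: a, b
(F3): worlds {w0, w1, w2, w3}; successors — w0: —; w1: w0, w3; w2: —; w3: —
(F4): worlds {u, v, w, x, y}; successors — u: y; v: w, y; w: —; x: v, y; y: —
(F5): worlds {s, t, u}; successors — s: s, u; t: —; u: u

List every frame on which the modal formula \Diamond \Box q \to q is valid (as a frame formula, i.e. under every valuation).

This is the axiom for symmetry; its first-order frame correspondent is \forall x \forall y (Rxy \to Ryx).
(F1): fails — Rbc but not Rcb.
(F2): condition met.
(F3): fails — Rw1w0 but not Rw0w1.
(F4): fails — Rvw but not Rwv.
(F5): fails — Rsu but not Rus.

(F2)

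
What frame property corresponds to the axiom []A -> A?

Suppose □A→A is valid. At any x set V(A)={w : Rxw}. Then □A holds at x, so A holds at x, i.e. Rxx.

reflexivity: forall x Rxx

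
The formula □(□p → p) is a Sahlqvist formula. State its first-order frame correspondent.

shift-reflexivity: ∀x ∀y (Rxy → Ryy)

This schema is the T□ axiom.
It corresponds to shift-reflexivity: ∀x ∀y (Rxy → Ryy).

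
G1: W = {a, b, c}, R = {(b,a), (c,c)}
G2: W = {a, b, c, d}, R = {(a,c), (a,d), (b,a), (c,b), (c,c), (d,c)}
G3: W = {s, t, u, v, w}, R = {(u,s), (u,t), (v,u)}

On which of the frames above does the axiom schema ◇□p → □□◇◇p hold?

G1

This is the axiom for a generalized confluence (Geach) condition; its first-order frame correspondent is ∀x ∀y ∀z ((xRy ∧ xR²z) → ∃w (yRw ∧ zR²w)).
G1: holds.
G2: fails — cRb, cR²a but no w with bRw and aR²w.
G3: fails — vRu, vR²s but no w* with uRw* and sR²w*.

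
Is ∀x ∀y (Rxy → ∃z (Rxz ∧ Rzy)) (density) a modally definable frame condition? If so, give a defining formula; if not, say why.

Yes — defined by □□r → □r

The condition is density. A defining modal formula is □□r → □r.
Suppose □□r→□r is valid. Take Rxy and set V(r)={w : xR²w}. Then □□r at x, so □r at x, so r at y, i.e. ∃z(Rxz∧Rzy).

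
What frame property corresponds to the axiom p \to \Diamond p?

reflexivity

Replacing p by ¬p and contraposing gives the equivalent schema □p → p.
Suppose □p→p is valid. At any x set V(p)={w : Rxw}. Then □p holds at x, so p holds at x, i.e. Rxx.
Conversely, on a frame with reflexivity the schema holds at every world under every valuation.
Frame condition: \forall x Rxx.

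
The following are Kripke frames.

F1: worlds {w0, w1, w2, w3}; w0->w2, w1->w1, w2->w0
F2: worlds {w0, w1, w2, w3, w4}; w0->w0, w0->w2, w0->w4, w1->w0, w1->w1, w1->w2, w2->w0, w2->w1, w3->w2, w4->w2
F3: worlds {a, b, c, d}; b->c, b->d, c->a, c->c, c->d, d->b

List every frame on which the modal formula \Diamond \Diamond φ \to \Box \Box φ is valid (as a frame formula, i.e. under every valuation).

Frame correspondent (Sahlqvist): \forall x \forall y \forall z ((x R^2 y \wedge x R^2 z) \to \exists w (y = w \wedge z = w)) — i.e. a generalized confluence (Geach) condition.
F1: satisfies the condition.
F2: fails — w0R²w0, w0R²w1 but w0 ≠ w1.
F3: fails — bR²a, bR²b but a ≠ b.
Valid on: F1.

F1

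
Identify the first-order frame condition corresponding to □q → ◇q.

Suppose □q→◇q is valid. At any x set V(q)=W. Then □q at x, so ◇q at x, so x has a successor.

Seriality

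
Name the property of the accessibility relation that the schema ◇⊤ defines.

seriality: ∀x ∃y Rxy

This schema is equivalent to the D axiom □ψ → ◇ψ.
Its frame correspondent is seriality — ∀x ∃y Rxy.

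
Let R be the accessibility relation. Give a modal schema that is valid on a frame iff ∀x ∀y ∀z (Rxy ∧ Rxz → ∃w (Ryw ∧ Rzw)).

The condition is convergence. The .2 schema ◇□ψ → □◇ψ defines it.
Suppose ◇□ψ→□◇ψ is valid. Take Rxy, Rxz and set V(ψ)={w : Ryw}. Then □ψ at y so ◇□ψ at x, so □◇ψ at x, so ◇ψ at z, giving w with Rzw and Ryw.

◇□ψ → □◇ψ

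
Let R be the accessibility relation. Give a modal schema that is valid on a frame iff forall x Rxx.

□q → q

This is reflexivity; the standard corresponding axiom is T: □q → q.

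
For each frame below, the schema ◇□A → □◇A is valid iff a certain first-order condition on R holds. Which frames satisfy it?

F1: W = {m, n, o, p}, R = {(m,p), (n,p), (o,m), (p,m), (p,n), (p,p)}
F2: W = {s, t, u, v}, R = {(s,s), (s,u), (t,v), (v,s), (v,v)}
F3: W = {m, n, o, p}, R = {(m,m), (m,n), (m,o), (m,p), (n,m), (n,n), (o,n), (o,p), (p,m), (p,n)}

F1, F3

The schema corresponds to convergence: ∀x ∀y ∀z (Rxy ∧ Rxz → ∃w (Ryw ∧ Rzw)).
F1: ✓.
F2: fails — Rsu and Rsu but u and u have no common successor.
F3: ✓.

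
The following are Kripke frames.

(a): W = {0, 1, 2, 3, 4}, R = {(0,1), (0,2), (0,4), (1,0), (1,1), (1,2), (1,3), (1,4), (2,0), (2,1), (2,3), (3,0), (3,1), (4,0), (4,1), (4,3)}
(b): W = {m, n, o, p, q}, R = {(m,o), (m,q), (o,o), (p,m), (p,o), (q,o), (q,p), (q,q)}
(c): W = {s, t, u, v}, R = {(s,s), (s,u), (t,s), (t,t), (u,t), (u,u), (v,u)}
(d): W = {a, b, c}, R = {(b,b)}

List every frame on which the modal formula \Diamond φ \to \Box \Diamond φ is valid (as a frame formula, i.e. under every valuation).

(d)

The schema corresponds to the Euclidean property: \forall x \forall y \forall z (Rxy \wedge Rxz \to Ryz).
(a): fails — R02 and R02 but not R22.
(b): fails — Rmo and Rmq but not Roq.
(c): fails — Rsu and Rss but not Rus.
(d): satisfies the condition.
Valid on: (d).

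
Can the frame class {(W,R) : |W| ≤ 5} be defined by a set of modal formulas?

If a class were modally definable it would be closed under disjoint unions (Goldblatt–Thomason).
Any modal formula valid on each of 6 disjoint one-world frames is valid on their disjoint union (validity is preserved under disjoint unions). Each one-world frame has |W|=1≤5, but the union has |W|=6.
So no modal formula (or set of formulas) defines exactly the |W|≤5 frames.

Not modally definable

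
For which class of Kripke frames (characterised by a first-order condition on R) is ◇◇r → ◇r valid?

This schema is equivalent to the 4 axiom □r → □□r.
It corresponds to transitivity: ∀x ∀y ∀z (Rxy ∧ Ryz → Rxz).

Transitivity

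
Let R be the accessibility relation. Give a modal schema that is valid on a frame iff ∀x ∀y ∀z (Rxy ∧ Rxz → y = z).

◇p → □p

This is partial functionality; the standard corresponding axiom is CD: ◇p → □p.
Suppose ◇p→□p is valid. Take Rxy, Rxz and set V(p)={y}. Then ◇p at x, so □p at x, so p at z, i.e. z=y.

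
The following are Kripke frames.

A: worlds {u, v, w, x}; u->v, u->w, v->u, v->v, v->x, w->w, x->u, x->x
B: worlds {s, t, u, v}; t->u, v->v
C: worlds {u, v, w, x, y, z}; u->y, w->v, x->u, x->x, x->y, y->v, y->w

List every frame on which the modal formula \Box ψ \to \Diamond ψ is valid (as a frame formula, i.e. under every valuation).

A

This is the axiom for seriality; its first-order frame correspondent is \forall x \exists y Rxy.
A: condition met.
B: fails — world s has no successor.
C: fails — world v has no successor.
Valid on: A.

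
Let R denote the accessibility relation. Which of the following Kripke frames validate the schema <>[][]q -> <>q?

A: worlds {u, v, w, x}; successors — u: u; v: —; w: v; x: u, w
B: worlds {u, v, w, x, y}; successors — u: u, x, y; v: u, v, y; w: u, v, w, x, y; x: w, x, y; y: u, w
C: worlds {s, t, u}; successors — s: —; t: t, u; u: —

The schema corresponds to a generalized confluence (Geach) condition: forall x forall y (xRy -> exists w (y R^2 w & xRw)).
A: fails — wRv but no t with vR²t and wRt.
B: holds.
C: fails — tRu but no w with uR²w and tRw.

B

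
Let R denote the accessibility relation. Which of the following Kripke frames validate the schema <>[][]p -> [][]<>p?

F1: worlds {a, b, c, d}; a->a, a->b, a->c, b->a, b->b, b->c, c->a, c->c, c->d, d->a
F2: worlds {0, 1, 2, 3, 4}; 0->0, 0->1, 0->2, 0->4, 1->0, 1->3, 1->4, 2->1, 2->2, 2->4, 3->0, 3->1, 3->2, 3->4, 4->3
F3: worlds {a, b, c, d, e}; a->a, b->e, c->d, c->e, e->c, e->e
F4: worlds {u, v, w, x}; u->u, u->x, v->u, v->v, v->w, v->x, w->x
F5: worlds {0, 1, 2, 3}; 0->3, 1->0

F1

Frame correspondent (Sahlqvist): forall x forall y forall z ((xRy & x R^2 z) -> exists w (y R^2 w & zRw)) — i.e. a generalized confluence (Geach) condition.
F1: condition met.
F2: fails — 0R4, 0R²4 but no w with 4R²w and 4Rw.
F3: fails — cRd, cR²c but no w with dR²w and cRw.
F4: fails — uRu, uR²x but no t with uR²t and xRt.
F5: fails — 1R0, 1R²3 but no w with 0R²w and 3Rw.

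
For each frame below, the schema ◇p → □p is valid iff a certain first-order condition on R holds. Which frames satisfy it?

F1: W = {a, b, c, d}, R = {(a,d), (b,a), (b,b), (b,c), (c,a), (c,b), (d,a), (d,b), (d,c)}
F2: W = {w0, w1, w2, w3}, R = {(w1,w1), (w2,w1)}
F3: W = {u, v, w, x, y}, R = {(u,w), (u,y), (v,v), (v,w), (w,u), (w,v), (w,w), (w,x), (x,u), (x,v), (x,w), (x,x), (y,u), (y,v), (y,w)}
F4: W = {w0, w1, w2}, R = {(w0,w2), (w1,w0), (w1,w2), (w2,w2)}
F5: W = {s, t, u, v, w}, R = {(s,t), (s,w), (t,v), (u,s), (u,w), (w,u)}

F2

Frame correspondent (Sahlqvist): ∀x ∀y ∀z (Rxy ∧ Rxz → y = z) — i.e. partial functionality.
F1: fails — b sees both a and b.
F2: condition met.
F3: fails — u sees both w and y.
F4: fails — w1 sees both w0 and w2.
F5: fails — s sees both t and w.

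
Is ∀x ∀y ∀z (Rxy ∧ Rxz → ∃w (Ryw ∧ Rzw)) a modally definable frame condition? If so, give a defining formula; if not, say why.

Yes: it is convergence, defined by the .2 schema ◇□q → □◇q.
Suppose ◇□q→□◇q is valid. Take Rxy, Rxz and set V(q)={w : Ryw}. Then □q at y so ◇□q at x, so □◇q at x, so ◇q at z, giving w with Rzw and Ryw.

Yes, by ◇□q → □◇q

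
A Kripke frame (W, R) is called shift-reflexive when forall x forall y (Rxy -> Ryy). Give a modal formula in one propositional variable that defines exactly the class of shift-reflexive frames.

This is shift-reflexivity; the standard corresponding axiom is T□: □(□s → s).
Suppose □(□s→s) is valid. Take Rxy and set V(s)={w : Ryw}. Then at y, □s holds; since □(□s→s) at x, □s→s at y, so s at y, i.e. Ryy.

□(□s → s)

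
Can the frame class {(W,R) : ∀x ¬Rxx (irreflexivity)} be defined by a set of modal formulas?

No — not modally definable

Any modally definable frame class is closed under surjective bounded morphisms.
The 2-cycle (worlds s,t with s→t→s) is irreflexive, and the map sending every world to a single reflexive point • is a surjective bounded morphism (forth: every edge maps to (•,•); back: every world has a successor). So any modal formula valid on the 2-cycle is also valid on the reflexive point, which is not irreflexive.
So no modal formula (or set of formulas) defines exactly the irreflexive frames.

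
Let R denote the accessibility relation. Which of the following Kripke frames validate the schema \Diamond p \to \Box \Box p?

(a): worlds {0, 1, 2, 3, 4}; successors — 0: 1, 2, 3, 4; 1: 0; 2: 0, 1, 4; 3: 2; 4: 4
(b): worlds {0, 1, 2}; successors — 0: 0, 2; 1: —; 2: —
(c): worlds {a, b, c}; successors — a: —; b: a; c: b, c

none

This is the axiom for a generalized confluence (Geach) condition; its first-order frame correspondent is \forall x \forall y \forall z ((xRy \wedge x R^2 z) \to \exists w (y = w \wedge z = w)).
(a): fails — 0R1, 0R²0 but 1 ≠ 0.
(b): fails — 0R0, 0R²2 but 0 ≠ 2.
(c): fails — cRb, cR²a but b ≠ a.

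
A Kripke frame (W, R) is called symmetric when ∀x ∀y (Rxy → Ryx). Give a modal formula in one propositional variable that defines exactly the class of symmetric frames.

The condition is symmetry. The B schema s → □◇s defines it.

s → □◇s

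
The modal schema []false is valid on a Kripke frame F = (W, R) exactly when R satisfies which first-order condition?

□⊥ is valid iff no world has any successor (otherwise □⊥ fails at any world with one).

emptiness of R: forall x forall y ~Rxy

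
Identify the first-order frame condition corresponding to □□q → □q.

density: ∀x ∀y (Rxy → ∃z (Rxz ∧ Rzy))

Suppose □□q→□q is valid. Take Rxy and set V(q)={w : xR²w}. Then □□q at x, so □q at x, so q at y, i.e. ∃z(Rxz∧Rzy).
The converse is a direct semantic check.
So the correspondent is density.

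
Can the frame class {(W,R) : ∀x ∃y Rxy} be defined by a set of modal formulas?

The condition is seriality. A defining modal formula is □p → ◇p.
Suppose □p→◇p is valid. At any x set V(p)=W. Then □p at x, so ◇p at x, so x has a successor.

Yes — defined by □p → ◇p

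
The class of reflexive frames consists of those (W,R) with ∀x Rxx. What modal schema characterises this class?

A defining formula is □r → r (the T axiom).
Suppose □r→r is valid. At any x set V(r)={w : Rxw}. Then □r holds at x, so r holds at x, i.e. Rxx.

□r → r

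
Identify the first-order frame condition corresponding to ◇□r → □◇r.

This is the .2 axiom.
Its frame correspondent is convergence — ∀x ∀y ∀z (Rxy ∧ Rxz → ∃w (Ryw ∧ Rzw)).

convergence: ∀x ∀y ∀z (Rxy ∧ Rxz → ∃w (Ryw ∧ Rzw))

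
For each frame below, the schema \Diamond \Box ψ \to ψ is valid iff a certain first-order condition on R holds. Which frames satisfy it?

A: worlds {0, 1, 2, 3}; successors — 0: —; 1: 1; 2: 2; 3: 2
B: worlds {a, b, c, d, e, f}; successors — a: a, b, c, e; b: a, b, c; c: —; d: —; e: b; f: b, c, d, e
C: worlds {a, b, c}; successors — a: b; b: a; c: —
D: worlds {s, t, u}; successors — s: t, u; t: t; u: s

C

Frame correspondent (Sahlqvist): \forall x \forall y (xRy \to \exists w (yRw \wedge x = w)) — i.e. a generalized confluence (Geach) condition.
A: fails — 3R2 but no w with 2Rw and 3=w.
B: fails — aRc but no w with cRw and a=w.
C: satisfies the condition.
D: fails — sRt but no w with tRw and s=w.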